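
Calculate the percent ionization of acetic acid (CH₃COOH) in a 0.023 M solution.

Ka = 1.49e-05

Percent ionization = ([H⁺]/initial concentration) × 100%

Using Ka equilibrium: x² + Ka×x - Ka×C = 0. Solving: [H⁺] = 5.7800e-04. Percent = (5.7800e-04/0.023) × 100

Percent ionization = 2.51%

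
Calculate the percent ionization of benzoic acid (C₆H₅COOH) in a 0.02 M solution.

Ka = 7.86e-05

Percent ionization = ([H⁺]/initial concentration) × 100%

Using Ka equilibrium: x² + Ka×x - Ka×C = 0. Solving: [H⁺] = 1.2151e-03. Percent = (1.2151e-03/0.02) × 100

Percent ionization = 6.08%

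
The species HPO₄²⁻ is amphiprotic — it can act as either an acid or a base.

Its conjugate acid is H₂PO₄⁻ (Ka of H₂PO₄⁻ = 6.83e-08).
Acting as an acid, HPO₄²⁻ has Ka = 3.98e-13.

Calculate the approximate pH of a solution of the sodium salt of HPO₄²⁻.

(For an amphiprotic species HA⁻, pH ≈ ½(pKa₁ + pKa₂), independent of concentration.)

pKa₁ = -log(6.83e-08) = 7.17; pKa₂ = -log(3.98e-13) = 12.40. For an amphiprotic species, pH ≈ ½(pKa₁ + pKa₂) = ½(7.17 + 12.40) = 9.78.

pH = 9.78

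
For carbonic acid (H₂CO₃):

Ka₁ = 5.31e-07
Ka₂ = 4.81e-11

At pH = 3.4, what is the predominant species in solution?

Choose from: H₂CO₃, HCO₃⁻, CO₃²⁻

pKa₁ = 6.27, pKa₂ = 10.32. For a polyprotic acid the predominant species crosses at each pKa: below pKa_n the protonated form dominates, above it the deprotonated form does. At pH = 3.4, the predominant species is H₂CO₃.

H₂CO₃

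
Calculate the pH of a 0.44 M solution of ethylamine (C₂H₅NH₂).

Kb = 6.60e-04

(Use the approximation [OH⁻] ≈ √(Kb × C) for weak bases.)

[OH⁻] = √(Kb × C) = √(6.60e-04 × 0.44) = 1.7041e-02. pOH = 1.77, pH = 14 - pOH

pH = 12.23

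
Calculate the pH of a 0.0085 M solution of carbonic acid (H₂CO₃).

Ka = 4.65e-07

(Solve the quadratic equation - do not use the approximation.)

x² + Ka×x - Ka×C = 0. Using quadratic formula: [H⁺] = 6.2637e-05

pH = 4.20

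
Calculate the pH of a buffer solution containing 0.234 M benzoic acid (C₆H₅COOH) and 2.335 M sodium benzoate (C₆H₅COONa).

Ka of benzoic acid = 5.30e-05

pKa = -log(5.30e-05) = 4.28. pH = pKa + log([A⁻]/[HA]) = 4.28 + log(2.335/0.234)

pH = 5.27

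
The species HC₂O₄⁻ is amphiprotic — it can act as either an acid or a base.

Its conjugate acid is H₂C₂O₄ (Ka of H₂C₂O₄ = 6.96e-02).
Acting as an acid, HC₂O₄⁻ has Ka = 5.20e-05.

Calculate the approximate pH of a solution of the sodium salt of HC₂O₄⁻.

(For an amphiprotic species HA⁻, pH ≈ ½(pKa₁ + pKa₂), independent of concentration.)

pKa₁ = -log(6.96e-02) = 1.16; pKa₂ = -log(5.20e-05) = 4.28. For an amphiprotic species, pH ≈ ½(pKa₁ + pKa₂) = ½(1.16 + 4.28) = 2.72.

pH = 2.72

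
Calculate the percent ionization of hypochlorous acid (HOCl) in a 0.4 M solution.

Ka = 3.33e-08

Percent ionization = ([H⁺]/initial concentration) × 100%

Using Ka equilibrium: x² + Ka×x - Ka×C = 0. Solving: [H⁺] = 1.1540e-04. Percent = (1.1540e-04/0.4) × 100

Percent ionization = 0.0288%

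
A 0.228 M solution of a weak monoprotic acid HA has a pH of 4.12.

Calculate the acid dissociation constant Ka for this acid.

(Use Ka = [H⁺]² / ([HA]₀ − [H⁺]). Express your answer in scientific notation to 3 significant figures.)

[H⁺] = 10^(−pH) = 10^(−4.12) = 7.586e-05 M. For HA ⇌ H⁺ + A⁻, Ka = [H⁺][A⁻]/[HA] = [H⁺]² / ([HA]₀ − [H⁺]) = (7.586e-05)² / (0.228 − 7.586e-05) = 2.52e-08.

K_a = 2.52e-08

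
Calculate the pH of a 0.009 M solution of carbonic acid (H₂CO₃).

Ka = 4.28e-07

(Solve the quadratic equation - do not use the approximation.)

x² + Ka×x - Ka×C = 0. Using quadratic formula: [H⁺] = 6.1851e-05

pH = 4.21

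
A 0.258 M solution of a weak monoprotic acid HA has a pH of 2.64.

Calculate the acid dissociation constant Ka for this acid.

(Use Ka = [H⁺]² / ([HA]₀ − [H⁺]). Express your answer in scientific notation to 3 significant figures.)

[H⁺] = 10^(−pH) = 10^(−2.64) = 2.291e-03 M. For HA ⇌ H⁺ + A⁻, Ka = [H⁺][A⁻]/[HA] = [H⁺]² / ([HA]₀ − [H⁺]) = (2.291e-03)² / (0.258 − 2.291e-03) = 2.05e-05.

K_a = 2.05e-05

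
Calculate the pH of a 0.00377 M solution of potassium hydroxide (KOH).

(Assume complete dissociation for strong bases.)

[OH⁻] = 0.00377 M for strong base. pOH = -log[OH⁻] = 2.42, pH = 14 - pOH

pH = 11.58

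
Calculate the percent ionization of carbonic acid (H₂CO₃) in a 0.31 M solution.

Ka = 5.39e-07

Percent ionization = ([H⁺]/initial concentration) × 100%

Using Ka equilibrium: x² + Ka×x - Ka×C = 0. Solving: [H⁺] = 4.0850e-04. Percent = (4.0850e-04/0.31) × 100

Percent ionization = 0.132%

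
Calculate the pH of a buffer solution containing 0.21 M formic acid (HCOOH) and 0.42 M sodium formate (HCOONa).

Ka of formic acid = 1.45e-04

pKa = -log(1.45e-04) = 3.84. pH = pKa + log([A⁻]/[HA]) = 3.84 + log(0.42/0.21)

pH = 4.14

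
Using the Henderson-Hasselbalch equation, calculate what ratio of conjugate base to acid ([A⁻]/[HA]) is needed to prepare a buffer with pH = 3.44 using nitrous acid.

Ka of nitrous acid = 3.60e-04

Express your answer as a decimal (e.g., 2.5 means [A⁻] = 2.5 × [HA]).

pKa = -log(3.60e-04) = 3.4437. pH = pKa + log([A⁻]/[HA]), so log([A⁻]/[HA]) = pH − pKa = 3.44 − 3.4437 = -0.0037. [A⁻]/[HA] = 10^(-0.0037) = 0.992

[A⁻]/[HA] = 0.992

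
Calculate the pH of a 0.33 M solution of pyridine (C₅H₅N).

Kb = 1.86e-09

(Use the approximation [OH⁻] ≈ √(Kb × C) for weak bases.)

[OH⁻] = √(Kb × C) = √(1.86e-09 × 0.33) = 2.4775e-05. pOH = 4.61, pH = 14 - pOH

pH = 9.39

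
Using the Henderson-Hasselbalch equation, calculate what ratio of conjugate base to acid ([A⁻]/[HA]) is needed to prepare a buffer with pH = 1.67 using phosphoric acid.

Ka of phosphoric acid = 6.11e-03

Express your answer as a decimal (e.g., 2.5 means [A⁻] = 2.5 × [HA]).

pKa = -log(6.11e-03) = 2.2140. pH = pKa + log([A⁻]/[HA]), so log([A⁻]/[HA]) = pH − pKa = 1.67 − 2.2140 = -0.5440. [A⁻]/[HA] = 10^(-0.5440) = 0.286

[A⁻]/[HA] = 0.286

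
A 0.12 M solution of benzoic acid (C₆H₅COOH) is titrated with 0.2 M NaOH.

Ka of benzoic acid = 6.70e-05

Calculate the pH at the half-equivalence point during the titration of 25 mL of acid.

At half-equivalence [HA] = [A⁻], so Henderson-Hasselbalch gives pH = pKa = -log(6.70e-05) = 4.17.

pH = pKa = 4.17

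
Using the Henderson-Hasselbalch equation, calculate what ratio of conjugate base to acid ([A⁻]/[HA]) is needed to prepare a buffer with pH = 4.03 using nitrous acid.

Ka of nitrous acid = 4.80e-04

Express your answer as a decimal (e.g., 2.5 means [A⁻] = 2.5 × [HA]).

pKa = -log(4.80e-04) = 3.3188. pH = pKa + log([A⁻]/[HA]), so log([A⁻]/[HA]) = pH − pKa = 4.03 − 3.3188 = 0.7112. [A⁻]/[HA] = 10^(0.7112) = 5.14

[A⁻]/[HA] = 5.14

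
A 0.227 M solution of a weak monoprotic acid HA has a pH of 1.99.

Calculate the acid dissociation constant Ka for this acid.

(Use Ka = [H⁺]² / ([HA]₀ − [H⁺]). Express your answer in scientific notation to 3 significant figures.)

[H⁺] = 10^(−pH) = 10^(−1.99) = 1.023e-02 M. For HA ⇌ H⁺ + A⁻, Ka = [H⁺][A⁻]/[HA] = [H⁺]² / ([HA]₀ − [H⁺]) = (1.023e-02)² / (0.227 − 1.023e-02) = 4.83e-04.

K_a = 4.83e-04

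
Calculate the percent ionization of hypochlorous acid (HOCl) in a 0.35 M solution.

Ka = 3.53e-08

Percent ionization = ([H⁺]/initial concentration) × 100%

Using Ka equilibrium: x² + Ka×x - Ka×C = 0. Solving: [H⁺] = 1.1114e-04. Percent = (1.1114e-04/0.35) × 100

Percent ionization = 0.0318%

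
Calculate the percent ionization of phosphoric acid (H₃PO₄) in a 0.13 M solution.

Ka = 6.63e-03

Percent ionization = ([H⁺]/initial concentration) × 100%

Using Ka equilibrium: x² + Ka×x - Ka×C = 0. Solving: [H⁺] = 2.6230e-02. Percent = (2.6230e-02/0.13) × 100

Percent ionization = 20.2%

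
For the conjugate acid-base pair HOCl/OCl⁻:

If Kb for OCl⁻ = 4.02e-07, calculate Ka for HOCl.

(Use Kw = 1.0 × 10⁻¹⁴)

For a conjugate pair Ka × Kb = Kw, so Ka = Kw/Kb = 1.0 × 10⁻¹⁴ / 4.02e-07 = 2.49e-08.

K_a = 2.49e-08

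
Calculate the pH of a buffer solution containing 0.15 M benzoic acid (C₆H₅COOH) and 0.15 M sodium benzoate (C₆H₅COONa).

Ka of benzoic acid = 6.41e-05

pKa = -log(6.41e-05) = 4.19. pH = pKa + log([A⁻]/[HA]) = 4.19 + log(0.15/0.15)

pH = 4.19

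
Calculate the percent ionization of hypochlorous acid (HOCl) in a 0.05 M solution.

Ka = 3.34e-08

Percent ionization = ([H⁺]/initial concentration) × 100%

Using Ka equilibrium: x² + Ka×x - Ka×C = 0. Solving: [H⁺] = 4.0849e-05. Percent = (4.0849e-05/0.05) × 100

Percent ionization = 0.0817%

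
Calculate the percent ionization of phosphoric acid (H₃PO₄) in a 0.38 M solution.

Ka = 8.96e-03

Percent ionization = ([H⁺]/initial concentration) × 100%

Using Ka equilibrium: x² + Ka×x - Ka×C = 0. Solving: [H⁺] = 5.4042e-02. Percent = (5.4042e-02/0.38) × 100

Percent ionization = 14.2%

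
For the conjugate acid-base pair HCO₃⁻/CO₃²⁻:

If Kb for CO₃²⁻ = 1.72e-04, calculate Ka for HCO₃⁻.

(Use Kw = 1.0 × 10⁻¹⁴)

For a conjugate pair Ka × Kb = Kw, so Ka = Kw/Kb = 1.0 × 10⁻¹⁴ / 1.72e-04 = 5.81e-11.

K_a = 5.81e-11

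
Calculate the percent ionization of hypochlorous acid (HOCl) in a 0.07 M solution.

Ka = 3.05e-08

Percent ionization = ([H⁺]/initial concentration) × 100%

Using Ka equilibrium: x² + Ka×x - Ka×C = 0. Solving: [H⁺] = 4.6191e-05. Percent = (4.6191e-05/0.07) × 100

Percent ionization = 0.066%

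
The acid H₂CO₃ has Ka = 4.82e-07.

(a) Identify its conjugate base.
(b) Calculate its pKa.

(a) The conjugate base is formed by removing one H⁺ from H₂CO₃, giving HCO₃⁻. (b) pKa = -log(Ka) = -log(4.82e-07) = 6.32.

Conjugate base: HCO₃⁻; pK_a = 6.32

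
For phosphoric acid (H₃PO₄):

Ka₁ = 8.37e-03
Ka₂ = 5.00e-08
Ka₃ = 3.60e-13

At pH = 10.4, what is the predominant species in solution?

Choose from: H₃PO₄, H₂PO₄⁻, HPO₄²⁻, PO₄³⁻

pKa₁ = 2.08, pKa₂ = 7.30, pKa₃ = 12.44. For a polyprotic acid the predominant species crosses at each pKa: below pKa_n the protonated form dominates, above it the deprotonated form does. At pH = 10.4, the predominant species is HPO₄²⁻.

HPO₄²⁻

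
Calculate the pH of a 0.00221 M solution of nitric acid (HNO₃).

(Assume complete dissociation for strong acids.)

[H⁺] = 0.00221 M for strong acid. pH = -log[H⁺] = -log(0.00221)

pH = 2.66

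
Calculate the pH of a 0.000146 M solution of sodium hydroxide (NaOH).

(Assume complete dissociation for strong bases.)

[OH⁻] = 0.000146 M for strong base. pOH = -log[OH⁻] = 3.84, pH = 14 - pOH

pH = 10.16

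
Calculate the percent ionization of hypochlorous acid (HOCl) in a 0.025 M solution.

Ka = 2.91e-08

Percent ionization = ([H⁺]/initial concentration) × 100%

Using Ka equilibrium: x² + Ka×x - Ka×C = 0. Solving: [H⁺] = 2.6958e-05. Percent = (2.6958e-05/0.025) × 100

Percent ionization = 0.108%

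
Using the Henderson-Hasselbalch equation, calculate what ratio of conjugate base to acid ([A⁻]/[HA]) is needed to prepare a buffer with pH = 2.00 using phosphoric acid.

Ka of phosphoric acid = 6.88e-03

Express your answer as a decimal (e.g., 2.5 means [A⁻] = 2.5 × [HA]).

pKa = -log(6.88e-03) = 2.1624. pH = pKa + log([A⁻]/[HA]), so log([A⁻]/[HA]) = pH − pKa = 2.00 − 2.1624 = -0.1624. [A⁻]/[HA] = 10^(-0.1624) = 0.688

[A⁻]/[HA] = 0.688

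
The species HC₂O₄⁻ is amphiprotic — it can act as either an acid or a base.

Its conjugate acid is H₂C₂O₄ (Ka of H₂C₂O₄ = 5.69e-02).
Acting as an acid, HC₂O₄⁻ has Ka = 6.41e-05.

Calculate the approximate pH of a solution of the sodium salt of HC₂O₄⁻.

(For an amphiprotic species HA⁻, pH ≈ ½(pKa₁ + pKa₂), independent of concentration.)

pKa₁ = -log(5.69e-02) = 1.24; pKa₂ = -log(6.41e-05) = 4.19. For an amphiprotic species, pH ≈ ½(pKa₁ + pKa₂) = ½(1.24 + 4.19) = 2.72.

pH = 2.72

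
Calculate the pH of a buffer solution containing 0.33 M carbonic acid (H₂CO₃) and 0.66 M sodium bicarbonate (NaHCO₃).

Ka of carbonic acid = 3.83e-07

pKa = -log(3.83e-07) = 6.42. pH = pKa + log([A⁻]/[HA]) = 6.42 + log(0.66/0.33)

pH = 6.72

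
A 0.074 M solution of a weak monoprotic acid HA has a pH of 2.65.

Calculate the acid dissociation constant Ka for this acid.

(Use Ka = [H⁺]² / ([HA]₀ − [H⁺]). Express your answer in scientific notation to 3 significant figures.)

[H⁺] = 10^(−pH) = 10^(−2.65) = 2.239e-03 M. For HA ⇌ H⁺ + A⁻, Ka = [H⁺][A⁻]/[HA] = [H⁺]² / ([HA]₀ − [H⁺]) = (2.239e-03)² / (0.074 − 2.239e-03) = 6.98e-05.

K_a = 6.98e-05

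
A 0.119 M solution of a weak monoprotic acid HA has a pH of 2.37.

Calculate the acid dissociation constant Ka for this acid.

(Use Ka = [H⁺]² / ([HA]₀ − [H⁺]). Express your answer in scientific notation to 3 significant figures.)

[H⁺] = 10^(−pH) = 10^(−2.37) = 4.266e-03 M. For HA ⇌ H⁺ + A⁻, Ka = [H⁺][A⁻]/[HA] = [H⁺]² / ([HA]₀ − [H⁺]) = (4.266e-03)² / (0.119 − 4.266e-03) = 1.59e-04.

K_a = 1.59e-04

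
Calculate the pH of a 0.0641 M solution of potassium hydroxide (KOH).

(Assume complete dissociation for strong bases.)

[OH⁻] = 0.0641 M for strong base. pOH = -log[OH⁻] = 1.19, pH = 14 - pOH

pH = 12.81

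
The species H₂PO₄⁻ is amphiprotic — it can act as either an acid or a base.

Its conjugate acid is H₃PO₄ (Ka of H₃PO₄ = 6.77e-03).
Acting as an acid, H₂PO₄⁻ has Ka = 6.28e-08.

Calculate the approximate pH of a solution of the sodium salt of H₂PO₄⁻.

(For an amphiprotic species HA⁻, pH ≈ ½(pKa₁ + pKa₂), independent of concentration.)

pKa₁ = -log(6.77e-03) = 2.17; pKa₂ = -log(6.28e-08) = 7.20. For an amphiprotic species, pH ≈ ½(pKa₁ + pKa₂) = ½(2.17 + 7.20) = 4.69.

pH = 4.69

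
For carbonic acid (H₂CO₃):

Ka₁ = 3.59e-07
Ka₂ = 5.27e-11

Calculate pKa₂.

pKa₂ = -log(Ka₂) = -log(5.27e-11) = 10.28.

pK_{a2} = 10.28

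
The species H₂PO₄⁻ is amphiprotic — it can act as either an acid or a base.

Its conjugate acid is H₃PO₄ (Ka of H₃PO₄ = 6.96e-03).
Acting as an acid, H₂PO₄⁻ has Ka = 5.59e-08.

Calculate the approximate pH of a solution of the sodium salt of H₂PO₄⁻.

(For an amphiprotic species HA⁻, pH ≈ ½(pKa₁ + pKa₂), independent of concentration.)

pKa₁ = -log(6.96e-03) = 2.16; pKa₂ = -log(5.59e-08) = 7.25. For an amphiprotic species, pH ≈ ½(pKa₁ + pKa₂) = ½(2.16 + 7.25) = 4.70.

pH = 4.70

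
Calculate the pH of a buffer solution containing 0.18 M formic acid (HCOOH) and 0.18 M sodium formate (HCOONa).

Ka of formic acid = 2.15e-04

pKa = -log(2.15e-04) = 3.67. pH = pKa + log([A⁻]/[HA]) = 3.67 + log(0.18/0.18)

pH = 3.67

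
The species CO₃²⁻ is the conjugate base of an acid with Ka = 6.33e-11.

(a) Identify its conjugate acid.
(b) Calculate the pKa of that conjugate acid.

(a) The conjugate acid is formed by adding one H⁺ to CO₃²⁻, giving HCO₃⁻. (b) pKa = -log(Ka) = -log(6.33e-11) = 10.20.

Conjugate acid: HCO₃⁻; pK_a = 10.20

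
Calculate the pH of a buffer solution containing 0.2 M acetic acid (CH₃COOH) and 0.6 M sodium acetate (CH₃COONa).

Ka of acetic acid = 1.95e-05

pKa = -log(1.95e-05) = 4.71. pH = pKa + log([A⁻]/[HA]) = 4.71 + log(0.6/0.2)

pH = 5.19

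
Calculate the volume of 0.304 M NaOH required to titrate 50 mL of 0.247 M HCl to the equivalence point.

At equivalence: moles acid = moles base. moles HCl = 0.247 × 50/1000 = 0.01235 mol. V_base = moles / 0.304 × 1000 = 40.6 mL.

V_{base} = 40.6 mL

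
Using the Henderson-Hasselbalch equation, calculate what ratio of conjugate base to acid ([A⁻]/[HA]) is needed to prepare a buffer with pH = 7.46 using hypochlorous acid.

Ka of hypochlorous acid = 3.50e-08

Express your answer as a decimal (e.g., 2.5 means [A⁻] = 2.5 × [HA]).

pKa = -log(3.50e-08) = 7.4559. pH = pKa + log([A⁻]/[HA]), so log([A⁻]/[HA]) = pH − pKa = 7.46 − 7.4559 = 0.0041. [A⁻]/[HA] = 10^(0.0041) = 1.01

[A⁻]/[HA] = 1.01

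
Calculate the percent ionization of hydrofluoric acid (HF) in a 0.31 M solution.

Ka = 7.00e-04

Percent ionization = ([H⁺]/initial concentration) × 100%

Using Ka equilibrium: x² + Ka×x - Ka×C = 0. Solving: [H⁺] = 1.4385e-02. Percent = (1.4385e-02/0.31) × 100

Percent ionization = 4.64%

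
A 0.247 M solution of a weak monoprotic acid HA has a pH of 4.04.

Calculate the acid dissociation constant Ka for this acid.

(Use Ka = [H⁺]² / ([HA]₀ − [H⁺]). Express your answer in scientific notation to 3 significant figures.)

[H⁺] = 10^(−pH) = 10^(−4.04) = 9.120e-05 M. For HA ⇌ H⁺ + A⁻, Ka = [H⁺][A⁻]/[HA] = [H⁺]² / ([HA]₀ − [H⁺]) = (9.120e-05)² / (0.247 − 9.120e-05) = 3.37e-08.

K_a = 3.37e-08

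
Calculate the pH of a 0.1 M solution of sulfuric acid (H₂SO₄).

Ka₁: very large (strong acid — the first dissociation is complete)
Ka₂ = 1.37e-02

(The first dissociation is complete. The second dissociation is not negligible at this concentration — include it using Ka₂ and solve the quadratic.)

First dissociation is complete: [H⁺]₀ = [HSO₄⁻]₀ = C = 0.1 M. Second dissociation HSO₄⁻ ⇌ H⁺ + SO₄²⁻: let x = [SO₄²⁻]. Ka₂ = (C + x)·x / (C − x) = 1.37e-02 → x² + (C + Ka₂)·x − Ka₂·C = 0 → x² + 0.11370·x − 1.370e-03 = 0. x = (−0.11370 + √(0.11370² + 4 × 1.370e-03)) / 2 = 1.0987e-02 M. [H⁺] = C + x = 0.1 + 1.0987e-02 = 1.1099e-01 M. pH = -log(1.1099e-01) = 0.95.

pH = 0.95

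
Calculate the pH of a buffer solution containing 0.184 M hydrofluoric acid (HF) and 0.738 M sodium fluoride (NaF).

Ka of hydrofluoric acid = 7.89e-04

pKa = -log(7.89e-04) = 3.10. pH = pKa + log([A⁻]/[HA]) = 3.10 + log(0.738/0.184)

pH = 3.71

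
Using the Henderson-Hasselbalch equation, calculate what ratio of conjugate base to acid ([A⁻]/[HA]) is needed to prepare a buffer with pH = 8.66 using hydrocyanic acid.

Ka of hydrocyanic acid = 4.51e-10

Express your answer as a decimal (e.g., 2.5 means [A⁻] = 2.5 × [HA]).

pKa = -log(4.51e-10) = 9.3458. pH = pKa + log([A⁻]/[HA]), so log([A⁻]/[HA]) = pH − pKa = 8.66 − 9.3458 = -0.6858. [A⁻]/[HA] = 10^(-0.6858) = 0.206

[A⁻]/[HA] = 0.206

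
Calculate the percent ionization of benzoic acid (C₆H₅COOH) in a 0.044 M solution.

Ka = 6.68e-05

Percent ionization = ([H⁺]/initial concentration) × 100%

Using Ka equilibrium: x² + Ka×x - Ka×C = 0. Solving: [H⁺] = 1.6813e-03. Percent = (1.6813e-03/0.044) × 100

Percent ionization = 3.82%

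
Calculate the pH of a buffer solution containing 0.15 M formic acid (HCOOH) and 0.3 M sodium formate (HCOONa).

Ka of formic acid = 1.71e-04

pKa = -log(1.71e-04) = 3.77. pH = pKa + log([A⁻]/[HA]) = 3.77 + log(0.3/0.15)

pH = 4.07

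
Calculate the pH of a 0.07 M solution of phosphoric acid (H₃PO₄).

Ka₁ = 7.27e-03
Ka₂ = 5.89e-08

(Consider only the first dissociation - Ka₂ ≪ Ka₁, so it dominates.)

First dissociation dominates. From Ka₁ = [H⁺][HA⁻]/[H₂A], x² + Ka₁·x − Ka₁·C = 0 with C = 0.07 M and Ka₁ = 7.27e-03. Solving: [H⁺] = (−Ka₁ + √(Ka₁² + 4·Ka₁·C)) / 2 = 1.9215e-02 M. pH = -log(1.9215e-02) = 1.72.

pH = 1.72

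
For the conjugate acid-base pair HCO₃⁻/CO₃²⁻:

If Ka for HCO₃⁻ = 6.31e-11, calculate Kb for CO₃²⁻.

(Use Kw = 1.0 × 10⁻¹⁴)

For a conjugate pair Ka × Kb = Kw, so Kb = Kw/Ka = 1.0 × 10⁻¹⁴ / 6.31e-11 = 1.58e-04.

K_b = 1.58e-04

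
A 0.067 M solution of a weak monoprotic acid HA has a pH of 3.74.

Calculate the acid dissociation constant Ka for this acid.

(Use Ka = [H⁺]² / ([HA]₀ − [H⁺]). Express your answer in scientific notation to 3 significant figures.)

[H⁺] = 10^(−pH) = 10^(−3.74) = 1.820e-04 M. For HA ⇌ H⁺ + A⁻, Ka = [H⁺][A⁻]/[HA] = [H⁺]² / ([HA]₀ − [H⁺]) = (1.820e-04)² / (0.067 − 1.820e-04) = 4.96e-07.

K_a = 4.96e-07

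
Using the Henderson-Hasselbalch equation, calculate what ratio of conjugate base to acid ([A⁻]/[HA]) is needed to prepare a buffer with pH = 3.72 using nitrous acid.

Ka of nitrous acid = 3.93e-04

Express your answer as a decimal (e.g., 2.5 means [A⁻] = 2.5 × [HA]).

pKa = -log(3.93e-04) = 3.4056. pH = pKa + log([A⁻]/[HA]), so log([A⁻]/[HA]) = pH − pKa = 3.72 − 3.4056 = 0.3144. [A⁻]/[HA] = 10^(0.3144) = 2.06

[A⁻]/[HA] = 2.06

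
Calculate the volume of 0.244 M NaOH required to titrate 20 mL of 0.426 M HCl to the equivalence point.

At equivalence: moles acid = moles base. moles HCl = 0.426 × 20/1000 = 0.00852 mol. V_base = moles / 0.244 × 1000 = 34.9 mL.

V_{base} = 34.9 mL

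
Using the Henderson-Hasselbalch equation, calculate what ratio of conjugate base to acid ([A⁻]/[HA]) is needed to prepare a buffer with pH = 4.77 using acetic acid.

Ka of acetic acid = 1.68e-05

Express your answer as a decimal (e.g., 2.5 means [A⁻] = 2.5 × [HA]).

pKa = -log(1.68e-05) = 4.7747. pH = pKa + log([A⁻]/[HA]), so log([A⁻]/[HA]) = pH − pKa = 4.77 − 4.7747 = -0.0047. [A⁻]/[HA] = 10^(-0.0047) = 0.989

[A⁻]/[HA] = 0.989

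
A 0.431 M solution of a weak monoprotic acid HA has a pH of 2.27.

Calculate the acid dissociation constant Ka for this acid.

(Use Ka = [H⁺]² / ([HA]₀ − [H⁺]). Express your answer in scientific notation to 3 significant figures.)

[H⁺] = 10^(−pH) = 10^(−2.27) = 5.370e-03 M. For HA ⇌ H⁺ + A⁻, Ka = [H⁺][A⁻]/[HA] = [H⁺]² / ([HA]₀ − [H⁺]) = (5.370e-03)² / (0.431 − 5.370e-03) = 6.78e-05.

K_a = 6.78e-05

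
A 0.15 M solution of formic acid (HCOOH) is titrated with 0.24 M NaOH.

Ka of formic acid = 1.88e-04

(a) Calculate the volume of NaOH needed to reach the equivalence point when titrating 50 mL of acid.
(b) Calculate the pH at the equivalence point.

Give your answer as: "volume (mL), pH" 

moles acid = 0.15 × 50/1000 = 0.0075 mol; V_base = moles/0.24 × 1000 = 31.2 mL. At equivalence only the conjugate base is present: [A⁻] = 0.0075/0.081 = 9.2308e-02 M. Kb = Kw/Ka = 5.32e-11; [OH⁻] = √(Kb × [A⁻]) = 2.2158e-06; pOH = 5.65; pH = 14 - pOH = 8.35.

V = 31.2 mL, pH = 8.35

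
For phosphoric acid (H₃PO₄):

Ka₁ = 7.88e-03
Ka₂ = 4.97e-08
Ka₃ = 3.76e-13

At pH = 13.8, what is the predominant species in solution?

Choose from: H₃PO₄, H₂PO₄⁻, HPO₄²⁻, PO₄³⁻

pKa₁ = 2.10, pKa₂ = 7.30, pKa₃ = 12.42. For a polyprotic acid the predominant species crosses at each pKa: below pKa_n the protonated form dominates, above it the deprotonated form does. At pH = 13.8, the predominant species is PO₄³⁻.

PO₄³⁻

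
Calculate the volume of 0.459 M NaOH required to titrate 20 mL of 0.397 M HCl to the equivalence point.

At equivalence: moles acid = moles base. moles HCl = 0.397 × 20/1000 = 0.00794 mol. V_base = moles / 0.459 × 1000 = 17.3 mL.

V_{base} = 17.3 mL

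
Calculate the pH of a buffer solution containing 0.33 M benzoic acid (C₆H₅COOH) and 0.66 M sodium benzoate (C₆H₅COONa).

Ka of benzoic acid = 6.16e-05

pKa = -log(6.16e-05) = 4.21. pH = pKa + log([A⁻]/[HA]) = 4.21 + log(0.66/0.33)

pH = 4.51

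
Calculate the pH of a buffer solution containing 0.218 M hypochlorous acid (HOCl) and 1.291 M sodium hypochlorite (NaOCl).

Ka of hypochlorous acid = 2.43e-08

pKa = -log(2.43e-08) = 7.61. pH = pKa + log([A⁻]/[HA]) = 7.61 + log(1.291/0.218)

pH = 8.39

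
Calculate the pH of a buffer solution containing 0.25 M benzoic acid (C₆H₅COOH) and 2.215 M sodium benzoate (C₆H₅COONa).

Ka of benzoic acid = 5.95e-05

pKa = -log(5.95e-05) = 4.23. pH = pKa + log([A⁻]/[HA]) = 4.23 + log(2.215/0.25)

pH = 5.17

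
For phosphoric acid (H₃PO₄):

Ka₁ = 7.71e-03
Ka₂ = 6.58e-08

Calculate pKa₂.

pKa₂ = -log(Ka₂) = -log(6.58e-08) = 7.18.

pK_{a2} = 7.18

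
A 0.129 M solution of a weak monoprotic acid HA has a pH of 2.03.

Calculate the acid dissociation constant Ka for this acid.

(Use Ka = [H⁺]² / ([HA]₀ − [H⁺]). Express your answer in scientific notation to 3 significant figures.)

[H⁺] = 10^(−pH) = 10^(−2.03) = 9.333e-03 M. For HA ⇌ H⁺ + A⁻, Ka = [H⁺][A⁻]/[HA] = [H⁺]² / ([HA]₀ − [H⁺]) = (9.333e-03)² / (0.129 − 9.333e-03) = 7.28e-04.

K_a = 7.28e-04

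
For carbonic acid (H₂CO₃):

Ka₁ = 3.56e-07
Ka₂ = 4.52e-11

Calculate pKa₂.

pKa₂ = -log(Ka₂) = -log(4.52e-11) = 10.34.

pK_{a2} = 10.34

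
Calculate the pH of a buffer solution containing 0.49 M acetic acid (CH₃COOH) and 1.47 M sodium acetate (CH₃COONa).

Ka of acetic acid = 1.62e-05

pKa = -log(1.62e-05) = 4.79. pH = pKa + log([A⁻]/[HA]) = 4.79 + log(1.47/0.49)

pH = 5.27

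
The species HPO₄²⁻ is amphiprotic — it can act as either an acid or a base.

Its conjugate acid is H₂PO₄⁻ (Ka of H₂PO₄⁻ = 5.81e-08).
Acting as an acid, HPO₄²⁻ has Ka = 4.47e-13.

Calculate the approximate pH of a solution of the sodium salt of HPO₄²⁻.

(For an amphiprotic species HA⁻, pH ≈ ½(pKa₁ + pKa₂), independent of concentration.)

pKa₁ = -log(5.81e-08) = 7.24; pKa₂ = -log(4.47e-13) = 12.35. For an amphiprotic species, pH ≈ ½(pKa₁ + pKa₂) = ½(7.24 + 12.35) = 9.79.

pH = 9.79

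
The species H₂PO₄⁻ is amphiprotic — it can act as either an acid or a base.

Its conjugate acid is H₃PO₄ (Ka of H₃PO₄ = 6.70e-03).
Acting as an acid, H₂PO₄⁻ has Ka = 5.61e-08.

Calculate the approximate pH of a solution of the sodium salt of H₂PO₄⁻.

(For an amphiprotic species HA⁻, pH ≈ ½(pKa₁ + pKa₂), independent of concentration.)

pKa₁ = -log(6.70e-03) = 2.17; pKa₂ = -log(5.61e-08) = 7.25. For an amphiprotic species, pH ≈ ½(pKa₁ + pKa₂) = ½(2.17 + 7.25) = 4.71.

pH = 4.71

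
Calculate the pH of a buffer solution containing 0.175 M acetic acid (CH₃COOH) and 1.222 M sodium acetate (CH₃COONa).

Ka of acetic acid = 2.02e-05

pKa = -log(2.02e-05) = 4.69. pH = pKa + log([A⁻]/[HA]) = 4.69 + log(1.222/0.175)

pH = 5.54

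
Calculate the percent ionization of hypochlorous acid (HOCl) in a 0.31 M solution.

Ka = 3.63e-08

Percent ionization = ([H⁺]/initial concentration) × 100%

Using Ka equilibrium: x² + Ka×x - Ka×C = 0. Solving: [H⁺] = 1.0606e-04. Percent = (1.0606e-04/0.31) × 100

Percent ionization = 0.0342%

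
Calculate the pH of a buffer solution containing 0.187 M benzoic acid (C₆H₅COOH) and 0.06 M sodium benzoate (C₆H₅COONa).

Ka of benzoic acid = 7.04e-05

pKa = -log(7.04e-05) = 4.15. pH = pKa + log([A⁻]/[HA]) = 4.15 + log(0.06/0.187)

pH = 3.66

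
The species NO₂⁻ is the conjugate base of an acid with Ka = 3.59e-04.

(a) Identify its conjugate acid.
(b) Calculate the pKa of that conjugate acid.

(a) The conjugate acid is formed by adding one H⁺ to NO₂⁻, giving HNO₂. (b) pKa = -log(Ka) = -log(3.59e-04) = 3.44.

Conjugate acid: HNO₂; pK_a = 3.44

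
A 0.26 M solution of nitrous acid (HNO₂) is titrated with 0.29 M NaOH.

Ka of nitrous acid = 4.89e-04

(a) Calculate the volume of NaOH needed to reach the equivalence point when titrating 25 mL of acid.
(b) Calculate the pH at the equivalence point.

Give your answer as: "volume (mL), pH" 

moles acid = 0.26 × 25/1000 = 0.0065 mol; V_base = moles/0.29 × 1000 = 22.4 mL. At equivalence only the conjugate base is present: [A⁻] = 0.0065/0.047 = 1.3709e-01 M. Kb = Kw/Ka = 2.04e-11; [OH⁻] = √(Kb × [A⁻]) = 1.6744e-06; pOH = 5.78; pH = 14 - pOH = 8.22.

V = 22.4 mL, pH = 8.22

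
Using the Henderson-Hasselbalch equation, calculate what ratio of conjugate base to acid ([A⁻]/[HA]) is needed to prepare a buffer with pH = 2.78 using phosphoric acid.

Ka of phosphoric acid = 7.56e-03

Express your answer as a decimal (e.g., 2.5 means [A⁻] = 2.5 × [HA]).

pKa = -log(7.56e-03) = 2.1215. pH = pKa + log([A⁻]/[HA]), so log([A⁻]/[HA]) = pH − pKa = 2.78 − 2.1215 = 0.6585. [A⁻]/[HA] = 10^(0.6585) = 4.56

[A⁻]/[HA] = 4.56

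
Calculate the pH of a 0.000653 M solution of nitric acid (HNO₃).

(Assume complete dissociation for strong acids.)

[H⁺] = 0.000653 M for strong acid. pH = -log[H⁺] = -log(0.000653)

pH = 3.19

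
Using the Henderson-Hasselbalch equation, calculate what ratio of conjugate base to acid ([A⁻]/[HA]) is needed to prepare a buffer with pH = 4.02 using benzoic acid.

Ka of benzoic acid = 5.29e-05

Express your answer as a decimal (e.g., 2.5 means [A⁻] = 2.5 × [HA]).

pKa = -log(5.29e-05) = 4.2765. pH = pKa + log([A⁻]/[HA]), so log([A⁻]/[HA]) = pH − pKa = 4.02 − 4.2765 = -0.2565. [A⁻]/[HA] = 10^(-0.2565) = 0.554

[A⁻]/[HA] = 0.554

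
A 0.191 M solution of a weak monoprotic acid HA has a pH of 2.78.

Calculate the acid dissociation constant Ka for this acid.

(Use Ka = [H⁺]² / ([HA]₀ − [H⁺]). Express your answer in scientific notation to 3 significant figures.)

[H⁺] = 10^(−pH) = 10^(−2.78) = 1.660e-03 M. For HA ⇌ H⁺ + A⁻, Ka = [H⁺][A⁻]/[HA] = [H⁺]² / ([HA]₀ − [H⁺]) = (1.660e-03)² / (0.191 − 1.660e-03) = 1.45e-05.

K_a = 1.45e-05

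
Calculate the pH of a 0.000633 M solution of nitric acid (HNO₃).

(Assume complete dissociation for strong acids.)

[H⁺] = 0.000633 M for strong acid. pH = -log[H⁺] = -log(0.000633)

pH = 3.20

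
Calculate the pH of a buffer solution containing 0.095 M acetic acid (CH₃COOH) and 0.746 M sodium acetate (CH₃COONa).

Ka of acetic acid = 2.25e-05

pKa = -log(2.25e-05) = 4.65. pH = pKa + log([A⁻]/[HA]) = 4.65 + log(0.746/0.095)

pH = 5.54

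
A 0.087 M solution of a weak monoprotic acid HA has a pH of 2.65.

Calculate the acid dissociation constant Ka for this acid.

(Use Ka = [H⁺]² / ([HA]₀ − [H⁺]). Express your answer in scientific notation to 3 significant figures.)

[H⁺] = 10^(−pH) = 10^(−2.65) = 2.239e-03 M. For HA ⇌ H⁺ + A⁻, Ka = [H⁺][A⁻]/[HA] = [H⁺]² / ([HA]₀ − [H⁺]) = (2.239e-03)² / (0.087 − 2.239e-03) = 5.91e-05.

K_a = 5.91e-05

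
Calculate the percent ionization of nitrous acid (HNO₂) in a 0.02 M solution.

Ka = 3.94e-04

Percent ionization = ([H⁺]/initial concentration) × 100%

Using Ka equilibrium: x² + Ka×x - Ka×C = 0. Solving: [H⁺] = 2.6170e-03. Percent = (2.6170e-03/0.02) × 100

Percent ionization = 13.1%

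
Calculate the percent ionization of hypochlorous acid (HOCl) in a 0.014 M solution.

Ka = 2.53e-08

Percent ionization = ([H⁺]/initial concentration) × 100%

Using Ka equilibrium: x² + Ka×x - Ka×C = 0. Solving: [H⁺] = 1.8808e-05. Percent = (1.8808e-05/0.014) × 100

Percent ionization = 0.134%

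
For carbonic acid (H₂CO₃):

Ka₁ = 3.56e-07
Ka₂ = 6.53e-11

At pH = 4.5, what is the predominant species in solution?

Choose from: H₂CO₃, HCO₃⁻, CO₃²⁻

pKa₁ = 6.45, pKa₂ = 10.19. For a polyprotic acid the predominant species crosses at each pKa: below pKa_n the protonated form dominates, above it the deprotonated form does. At pH = 4.5, the predominant species is H₂CO₃.

H₂CO₃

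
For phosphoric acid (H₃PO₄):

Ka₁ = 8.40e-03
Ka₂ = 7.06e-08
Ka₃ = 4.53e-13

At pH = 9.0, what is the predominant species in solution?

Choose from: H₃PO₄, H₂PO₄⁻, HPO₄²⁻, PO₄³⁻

pKa₁ = 2.08, pKa₂ = 7.15, pKa₃ = 12.34. For a polyprotic acid the predominant species crosses at each pKa: below pKa_n the protonated form dominates, above it the deprotonated form does. At pH = 9.0, the predominant species is HPO₄²⁻.

HPO₄²⁻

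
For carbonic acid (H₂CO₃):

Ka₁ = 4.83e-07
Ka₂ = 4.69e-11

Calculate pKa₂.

pKa₂ = -log(Ka₂) = -log(4.69e-11) = 10.33.

pK_{a2} = 10.33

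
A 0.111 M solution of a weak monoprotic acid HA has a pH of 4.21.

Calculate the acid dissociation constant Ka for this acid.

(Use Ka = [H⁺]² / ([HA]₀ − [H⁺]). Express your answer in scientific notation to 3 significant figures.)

[H⁺] = 10^(−pH) = 10^(−4.21) = 6.166e-05 M. For HA ⇌ H⁺ + A⁻, Ka = [H⁺][A⁻]/[HA] = [H⁺]² / ([HA]₀ − [H⁺]) = (6.166e-05)² / (0.111 − 6.166e-05) = 3.43e-08.

K_a = 3.43e-08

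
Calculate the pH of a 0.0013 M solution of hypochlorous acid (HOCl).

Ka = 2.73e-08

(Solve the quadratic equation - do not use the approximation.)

x² + Ka×x - Ka×C = 0. Using quadratic formula: [H⁺] = 5.9437e-06

pH = 5.23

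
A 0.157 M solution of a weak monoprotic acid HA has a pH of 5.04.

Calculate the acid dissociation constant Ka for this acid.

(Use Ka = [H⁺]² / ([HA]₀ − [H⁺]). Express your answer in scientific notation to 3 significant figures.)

[H⁺] = 10^(−pH) = 10^(−5.04) = 9.120e-06 M. For HA ⇌ H⁺ + A⁻, Ka = [H⁺][A⁻]/[HA] = [H⁺]² / ([HA]₀ − [H⁺]) = (9.120e-06)² / (0.157 − 9.120e-06) = 5.30e-10.

K_a = 5.30e-10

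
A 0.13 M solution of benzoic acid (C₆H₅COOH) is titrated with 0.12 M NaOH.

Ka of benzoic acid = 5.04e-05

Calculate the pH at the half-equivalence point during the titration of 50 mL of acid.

At half-equivalence [HA] = [A⁻], so Henderson-Hasselbalch gives pH = pKa = -log(5.04e-05) = 4.30.

pH = pKa = 4.30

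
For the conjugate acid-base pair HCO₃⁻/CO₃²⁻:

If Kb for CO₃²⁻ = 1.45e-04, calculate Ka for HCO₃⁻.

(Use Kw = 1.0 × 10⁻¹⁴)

For a conjugate pair Ka × Kb = Kw, so Ka = Kw/Kb = 1.0 × 10⁻¹⁴ / 1.45e-04 = 6.90e-11.

K_a = 6.90e-11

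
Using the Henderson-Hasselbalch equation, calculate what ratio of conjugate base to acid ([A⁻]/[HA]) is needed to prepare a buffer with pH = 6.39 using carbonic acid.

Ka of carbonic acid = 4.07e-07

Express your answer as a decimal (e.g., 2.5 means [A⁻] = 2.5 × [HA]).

pKa = -log(4.07e-07) = 6.3904. pH = pKa + log([A⁻]/[HA]), so log([A⁻]/[HA]) = pH − pKa = 6.39 − 6.3904 = -0.0004. [A⁻]/[HA] = 10^(-0.0004) = 0.999

[A⁻]/[HA] = 0.999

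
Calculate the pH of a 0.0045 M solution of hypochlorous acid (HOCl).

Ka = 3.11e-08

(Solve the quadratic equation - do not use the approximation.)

x² + Ka×x - Ka×C = 0. Using quadratic formula: [H⁺] = 1.1815e-05

pH = 4.93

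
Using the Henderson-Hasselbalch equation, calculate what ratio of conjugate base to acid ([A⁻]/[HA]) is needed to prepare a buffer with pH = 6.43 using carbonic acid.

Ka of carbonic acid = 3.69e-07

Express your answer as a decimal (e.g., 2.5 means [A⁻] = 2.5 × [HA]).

pKa = -log(3.69e-07) = 6.4330. pH = pKa + log([A⁻]/[HA]), so log([A⁻]/[HA]) = pH − pKa = 6.43 − 6.4330 = -0.0030. [A⁻]/[HA] = 10^(-0.0030) = 0.993

[A⁻]/[HA] = 0.993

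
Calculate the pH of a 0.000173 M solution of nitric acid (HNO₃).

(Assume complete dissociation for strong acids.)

[H⁺] = 0.000173 M for strong acid. pH = -log[H⁺] = -log(0.000173)

pH = 3.76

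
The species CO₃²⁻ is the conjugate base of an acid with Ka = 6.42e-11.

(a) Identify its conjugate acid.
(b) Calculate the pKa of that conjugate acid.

(a) The conjugate acid is formed by adding one H⁺ to CO₃²⁻, giving HCO₃⁻. (b) pKa = -log(Ka) = -log(6.42e-11) = 10.19.

Conjugate acid: HCO₃⁻; pK_a = 10.19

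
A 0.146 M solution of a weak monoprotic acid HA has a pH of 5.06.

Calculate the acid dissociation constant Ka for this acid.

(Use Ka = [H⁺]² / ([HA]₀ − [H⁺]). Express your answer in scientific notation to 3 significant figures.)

[H⁺] = 10^(−pH) = 10^(−5.06) = 8.710e-06 M. For HA ⇌ H⁺ + A⁻, Ka = [H⁺][A⁻]/[HA] = [H⁺]² / ([HA]₀ − [H⁺]) = (8.710e-06)² / (0.146 − 8.710e-06) = 5.20e-10.

K_a = 5.20e-10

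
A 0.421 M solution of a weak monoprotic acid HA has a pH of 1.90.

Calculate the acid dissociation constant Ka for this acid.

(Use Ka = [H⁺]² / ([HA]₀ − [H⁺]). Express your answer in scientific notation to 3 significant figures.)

[H⁺] = 10^(−pH) = 10^(−1.90) = 1.259e-02 M. For HA ⇌ H⁺ + A⁻, Ka = [H⁺][A⁻]/[HA] = [H⁺]² / ([HA]₀ − [H⁺]) = (1.259e-02)² / (0.421 − 1.259e-02) = 3.88e-04.

K_a = 3.88e-04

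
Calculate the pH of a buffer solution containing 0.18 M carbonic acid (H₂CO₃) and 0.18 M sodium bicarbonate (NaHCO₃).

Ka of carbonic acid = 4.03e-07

pKa = -log(4.03e-07) = 6.39. pH = pKa + log([A⁻]/[HA]) = 6.39 + log(0.18/0.18)

pH = 6.39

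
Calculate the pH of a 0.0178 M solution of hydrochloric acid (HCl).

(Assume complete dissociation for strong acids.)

[H⁺] = 0.0178 M for strong acid. pH = -log[H⁺] = -log(0.0178)

pH = 1.75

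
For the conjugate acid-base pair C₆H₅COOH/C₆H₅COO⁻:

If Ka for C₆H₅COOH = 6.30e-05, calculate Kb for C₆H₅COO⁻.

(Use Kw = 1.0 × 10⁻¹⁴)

For a conjugate pair Ka × Kb = Kw, so Kb = Kw/Ka = 1.0 × 10⁻¹⁴ / 6.30e-05 = 1.59e-10.

K_b = 1.59e-10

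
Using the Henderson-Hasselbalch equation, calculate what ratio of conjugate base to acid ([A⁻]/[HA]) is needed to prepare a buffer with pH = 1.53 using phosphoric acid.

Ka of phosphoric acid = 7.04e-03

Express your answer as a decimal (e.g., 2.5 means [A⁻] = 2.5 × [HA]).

pKa = -log(7.04e-03) = 2.1524. pH = pKa + log([A⁻]/[HA]), so log([A⁻]/[HA]) = pH − pKa = 1.53 − 2.1524 = -0.6224. [A⁻]/[HA] = 10^(-0.6224) = 0.239

[A⁻]/[HA] = 0.239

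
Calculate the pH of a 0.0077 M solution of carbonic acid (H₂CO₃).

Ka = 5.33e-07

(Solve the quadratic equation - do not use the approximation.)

x² + Ka×x - Ka×C = 0. Using quadratic formula: [H⁺] = 6.3797e-05

pH = 4.20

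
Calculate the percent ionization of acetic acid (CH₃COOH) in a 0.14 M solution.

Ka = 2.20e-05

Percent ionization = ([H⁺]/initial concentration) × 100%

Using Ka equilibrium: x² + Ka×x - Ka×C = 0. Solving: [H⁺] = 1.7440e-03. Percent = (1.7440e-03/0.14) × 100

Percent ionization = 1.25%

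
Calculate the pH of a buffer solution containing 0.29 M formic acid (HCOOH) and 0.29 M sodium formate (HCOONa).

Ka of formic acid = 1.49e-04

pKa = -log(1.49e-04) = 3.83. pH = pKa + log([A⁻]/[HA]) = 3.83 + log(0.29/0.29)

pH = 3.83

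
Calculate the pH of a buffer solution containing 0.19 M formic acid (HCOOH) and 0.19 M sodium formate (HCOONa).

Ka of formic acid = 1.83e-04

pKa = -log(1.83e-04) = 3.74. pH = pKa + log([A⁻]/[HA]) = 3.74 + log(0.19/0.19)

pH = 3.74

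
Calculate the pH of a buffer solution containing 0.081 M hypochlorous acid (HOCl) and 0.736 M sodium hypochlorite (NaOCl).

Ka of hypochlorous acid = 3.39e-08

pKa = -log(3.39e-08) = 7.47. pH = pKa + log([A⁻]/[HA]) = 7.47 + log(0.736/0.081)

pH = 8.43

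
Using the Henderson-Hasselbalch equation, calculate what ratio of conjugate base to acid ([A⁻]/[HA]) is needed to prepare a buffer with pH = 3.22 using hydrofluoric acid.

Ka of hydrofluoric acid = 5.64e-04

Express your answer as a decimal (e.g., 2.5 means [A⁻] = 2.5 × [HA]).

pKa = -log(5.64e-04) = 3.2487. pH = pKa + log([A⁻]/[HA]), so log([A⁻]/[HA]) = pH − pKa = 3.22 − 3.2487 = -0.0287. [A⁻]/[HA] = 10^(-0.0287) = 0.936

[A⁻]/[HA] = 0.936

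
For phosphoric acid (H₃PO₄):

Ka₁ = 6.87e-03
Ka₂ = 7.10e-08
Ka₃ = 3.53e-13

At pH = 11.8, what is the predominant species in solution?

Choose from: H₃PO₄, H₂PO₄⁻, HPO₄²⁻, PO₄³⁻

pKa₁ = 2.16, pKa₂ = 7.15, pKa₃ = 12.45. For a polyprotic acid the predominant species crosses at each pKa: below pKa_n the protonated form dominates, above it the deprotonated form does. At pH = 11.8, the predominant species is HPO₄²⁻.

HPO₄²⁻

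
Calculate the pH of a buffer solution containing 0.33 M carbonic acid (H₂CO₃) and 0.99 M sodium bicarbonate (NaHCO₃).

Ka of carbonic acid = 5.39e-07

pKa = -log(5.39e-07) = 6.27. pH = pKa + log([A⁻]/[HA]) = 6.27 + log(0.99/0.33)

pH = 6.75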